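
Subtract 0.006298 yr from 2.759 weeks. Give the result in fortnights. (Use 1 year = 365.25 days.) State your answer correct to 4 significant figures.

2.759 wk = 1.37950 fortnight and 0.006298 yr = 0.164310 fortnight.
1.37950 − 0.164310 ≈ 1.215 fortnight.

1.215 fortnight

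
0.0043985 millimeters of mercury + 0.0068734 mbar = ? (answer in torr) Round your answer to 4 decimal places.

0.0096 torr

0.0043985 mmHg = 0.00439850 torr and 0.0068734 mbar = 0.00515547 torr.
0.00439850 + 0.00515547 ≈ 0.0096 torr.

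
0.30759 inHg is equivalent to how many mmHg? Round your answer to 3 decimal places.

7.813 mmHg

1 inch of mercury = 25.4000 mmHg.
Then 0.30759 × 25.4000 ≈ 7.813 mmHg.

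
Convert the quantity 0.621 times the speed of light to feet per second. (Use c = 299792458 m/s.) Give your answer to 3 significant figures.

1 c = 9.83571e+8 ft/s.
0.621 × 9.83571e+8 ≈ 6.11e+8 ft/s.

6.11e+8 feet per second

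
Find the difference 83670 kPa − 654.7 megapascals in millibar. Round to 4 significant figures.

-5.710e+6 mbar

83670 kPa = 836700 mbar and 654.7 MPa = 6.54700e+6 mbar.
836700 − 6.54700e+6 ≈ -5.710e+6 mbar.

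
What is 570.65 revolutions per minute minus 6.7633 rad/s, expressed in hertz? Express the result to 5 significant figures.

570.65 rpm = 9.51083 Hz and 6.7633 rad/s = 1.07641 Hz.
9.51083 − 1.07641 ≈ 8.4344 Hz.

8.4344 Hz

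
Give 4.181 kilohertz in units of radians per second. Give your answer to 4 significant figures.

26270 radians per second

1 kHz = 6283.19 rad/s.
Thus 4.181 × 6283.19 ≈ 26270 rad/s.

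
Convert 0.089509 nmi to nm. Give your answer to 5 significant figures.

1.6577e+11 nanometers

1 nautical mile = 1.85200e+12 nanometers.
Then 0.089509 × 1.85200e+12 ≈ 1.6577e+11 nm.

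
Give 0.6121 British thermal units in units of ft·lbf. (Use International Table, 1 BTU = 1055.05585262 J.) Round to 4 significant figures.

1 BTU = 778.169 ft·lbf.
0.6121 × 778.169 ≈ 476.3 ft·lbf.

476.3 ft·lbf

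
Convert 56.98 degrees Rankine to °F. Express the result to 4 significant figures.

-402.7 °F

°R = °F + 459.67.
Applying the formula gives -402.7 °F.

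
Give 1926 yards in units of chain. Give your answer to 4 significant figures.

87.55 chains

1 yd = 0.0454545 chain.
1926 × 0.0454545 ≈ 87.55 chain.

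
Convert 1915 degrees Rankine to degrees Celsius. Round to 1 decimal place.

790.7 degrees Celsius

°R = (°C + 273.15) × 9/5.
Applying the formula gives 790.7 °C.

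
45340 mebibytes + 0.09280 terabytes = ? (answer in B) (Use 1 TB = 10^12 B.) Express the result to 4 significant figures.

1.403 × 10^11 bytes

45340 MiB = 4.75424 × 10^10 B and 0.09280 TB = 9.28000 × 10^10 B.
4.75424 × 10^10 + 9.28000 × 10^10 ≈ 1.403 × 10^11 B.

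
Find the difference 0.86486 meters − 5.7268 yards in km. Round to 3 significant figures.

-0.00437 km

0.86486 m = 0.000864860 km and 5.7268 yd = 0.00523659 km.
0.000864860 − 0.00523659 ≈ -0.00437 km.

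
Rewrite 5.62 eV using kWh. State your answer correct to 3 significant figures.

1 electronvolt = 4.45049 × 10^-26 kilowatt-hours.
Thus 5.62 × 4.45049 × 10^-26 ≈ 2.50 × 10^-25 kWh.

2.50 × 10^-25 kWh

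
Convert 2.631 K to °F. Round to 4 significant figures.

-454.9 degrees Fahrenheit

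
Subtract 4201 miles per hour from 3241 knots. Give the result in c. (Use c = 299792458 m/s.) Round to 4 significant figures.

3241 kn = 5.56156 × 10^-6 c and 4201 mph = 6.26438 × 10^-6 c.
5.56156 × 10^-6 − 6.26438 × 10^-6 ≈ -7.028 × 10^-7 c.

-7.028 × 10^-7 c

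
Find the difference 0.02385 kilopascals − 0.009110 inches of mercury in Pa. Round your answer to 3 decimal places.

-7.000 pascals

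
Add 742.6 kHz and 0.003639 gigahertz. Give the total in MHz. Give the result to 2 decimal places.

742.6 kHz = 0.742600 MHz and 0.003639 GHz = 3.63900 MHz.
0.742600 + 3.63900 ≈ 4.38 MHz.

4.38 MHz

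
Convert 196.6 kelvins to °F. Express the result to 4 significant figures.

K = (°F + 459.67) × 5/9.
Applying the formula gives -105.8 °F.

-105.8 degrees Fahrenheit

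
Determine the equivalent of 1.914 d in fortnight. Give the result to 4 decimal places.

0.1367 fortnight

1 d = 0.0714286 fortnight.
Thus 1.914 × 0.0714286 ≈ 0.1367 fortnight.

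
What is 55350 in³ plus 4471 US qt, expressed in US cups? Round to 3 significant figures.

55350 in³ = 3833.77 US cup and 4471 US qt = 17884.0 US cup.
3833.77 + 17884.0 ≈ 21700 US cup.

21700 US cup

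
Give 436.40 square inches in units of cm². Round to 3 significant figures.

2820 cm²

1 in² = 6.45160 cm².
Then 436.40 × 6.45160 ≈ 2820 cm².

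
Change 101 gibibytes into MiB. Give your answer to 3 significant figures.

103000 mebibytes

1 gibibyte = 1024.00 MiB.
101 × 1024.00 ≈ 103000 MiB.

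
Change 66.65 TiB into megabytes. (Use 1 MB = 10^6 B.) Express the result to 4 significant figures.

1 tebibyte = 1.09951e+6 megabytes.
So 66.65 × 1.09951e+6 ≈ 7.328e+7 MB.

7.328e+7 megabytes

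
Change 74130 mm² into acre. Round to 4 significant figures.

1.832e-5 acres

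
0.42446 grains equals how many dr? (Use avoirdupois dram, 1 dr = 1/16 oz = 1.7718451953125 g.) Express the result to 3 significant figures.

1 gr = 0.0365714 drams.
So 0.42446 × 0.0365714 ≈ 0.0155 dr.

0.0155 dr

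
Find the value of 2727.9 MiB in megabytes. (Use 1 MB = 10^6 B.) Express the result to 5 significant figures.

2860.4 MB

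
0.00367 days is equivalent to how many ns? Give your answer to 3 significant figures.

3.17e+11 ns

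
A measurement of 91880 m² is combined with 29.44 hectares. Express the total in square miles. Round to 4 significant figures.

0.1491 mi²

91880 m² = 0.0354751 mi² and 29.44 ha = 0.113668 mi².
0.0354751 + 0.113668 ≈ 0.1491 mi².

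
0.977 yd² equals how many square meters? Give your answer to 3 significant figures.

1 yd² = 0.836127 m².
Thus 0.977 × 0.836127 ≈ 0.817 m².

0.817 square meters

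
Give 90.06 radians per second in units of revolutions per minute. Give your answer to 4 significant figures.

860.0 rpm

1 radian per second = 9.54930 rpm.
Thus 90.06 × 9.54930 ≈ 860.0 rpm.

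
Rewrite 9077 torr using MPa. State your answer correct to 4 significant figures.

1.210 MPa

1 torr = 0.000133322 MPa.
So 9077 × 0.000133322 ≈ 1.210 MPa.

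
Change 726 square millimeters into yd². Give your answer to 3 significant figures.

0.000868 square yards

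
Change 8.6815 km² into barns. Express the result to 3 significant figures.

8.68 × 10^34 barns

1 square kilometer = 1.00000 × 10^34 barn.
8.6815 × 1.00000 × 10^34 ≈ 8.68 × 10^34 barn.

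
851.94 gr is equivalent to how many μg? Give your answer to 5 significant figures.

5.5205 × 10^7 μg

1 gr = 64798.9 micrograms.
Thus 851.94 × 64798.9 ≈ 5.5205 × 10^7 μg.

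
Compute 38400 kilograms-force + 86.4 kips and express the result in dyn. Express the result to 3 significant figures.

7.61e+10 dynes

38400 kgf = 3.76575e+10 dyn and 86.4 kip = 3.84326e+10 dyn.
3.76575e+10 + 3.84326e+10 ≈ 7.61e+10 dyn.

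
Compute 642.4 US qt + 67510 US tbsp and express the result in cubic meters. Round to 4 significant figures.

642.4 US qt = 0.607937 m³ and 67510 US tbsp = 0.998254 m³.
0.607937 + 0.998254 ≈ 1.606 m³.

1.606 m³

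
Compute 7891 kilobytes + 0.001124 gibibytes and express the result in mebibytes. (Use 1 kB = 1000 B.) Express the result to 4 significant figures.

8.676 MiB

7891 kB = 7.52544 MiB and 0.001124 GiB = 1.15098 MiB.
7.52544 + 1.15098 ≈ 8.676 MiB.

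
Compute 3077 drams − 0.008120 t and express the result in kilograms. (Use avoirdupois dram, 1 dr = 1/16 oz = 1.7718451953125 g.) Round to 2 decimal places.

-2.67 kilograms

3077 dr = 5.45197 kg and 0.008120 t = 8.12000 kg.
5.45197 − 8.12000 ≈ -2.67 kg.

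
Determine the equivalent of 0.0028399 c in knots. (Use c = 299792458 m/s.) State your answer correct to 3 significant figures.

1.65e+6 kn

1 c = 5.82750e+8 kn.
0.0028399 × 5.82750e+8 ≈ 1.65e+6 kn.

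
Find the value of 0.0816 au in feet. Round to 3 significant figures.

1 astronomical unit = 4.90807 × 10^11 ft.
Then 0.0816 × 4.90807 × 10^11 ≈ 4.00 × 10^10 ft.

4.00 × 10^10 ft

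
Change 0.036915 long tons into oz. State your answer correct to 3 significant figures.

1 long ton = 35840.0 oz.
0.036915 × 35840.0 ≈ 1320 oz.

1320 ounces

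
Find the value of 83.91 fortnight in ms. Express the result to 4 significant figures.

1.015e+11 milliseconds

1 fortnight = 1.20960e+9 milliseconds.
Then 83.91 × 1.20960e+9 ≈ 1.015e+11 ms.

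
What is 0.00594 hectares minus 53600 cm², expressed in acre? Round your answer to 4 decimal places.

0.0134 acre

0.00594 ha = 0.0146781 acre and 53600 cm² = 0.00132448 acre.
0.0146781 − 0.00132448 ≈ 0.0134 acre.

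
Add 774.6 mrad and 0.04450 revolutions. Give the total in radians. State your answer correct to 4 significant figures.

1.054 radians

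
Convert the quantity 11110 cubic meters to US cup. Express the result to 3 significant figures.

1 m³ = 4226.75 US cups.
Thus 11110 × 4226.75 ≈ 4.70 × 10^7 US cup.

4.70 × 10^7 US cup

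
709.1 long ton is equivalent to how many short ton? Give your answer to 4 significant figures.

794.2 short tons

1 long ton = 1.12000 short ton.
Then 709.1 × 1.12000 ≈ 794.2 short ton.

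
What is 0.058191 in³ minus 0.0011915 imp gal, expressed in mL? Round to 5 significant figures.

0.058191 in³ = 0.953580 mL and 0.0011915 imp gal = 5.41667 mL.
0.953580 − 5.41667 ≈ -4.4631 mL.

-4.4631 milliliters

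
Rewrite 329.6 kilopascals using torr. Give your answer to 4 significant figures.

2472 torr

1 kilopascal = 7.50062 torr.
329.6 × 7.50062 ≈ 2472 torr.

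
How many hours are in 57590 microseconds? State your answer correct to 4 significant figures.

1 μs = 2.77778 × 10^-10 hours.
So 57590 × 2.77778 × 10^-10 ≈ 1.600 × 10^-5 h.

1.600 × 10^-5 hours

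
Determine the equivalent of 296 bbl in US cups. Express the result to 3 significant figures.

1 oil barrel = 672.000 US cups.
Thus 296 × 672.000 ≈ 199000 US cup.

199000 US cup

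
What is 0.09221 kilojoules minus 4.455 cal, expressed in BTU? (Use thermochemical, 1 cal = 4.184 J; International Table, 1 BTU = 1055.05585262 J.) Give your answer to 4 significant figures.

0.06973 BTU

0.09221 kJ = 0.0873982 BTU and 4.455 cal = 0.0176670 BTU.
0.0873982 − 0.0176670 ≈ 0.06973 BTU.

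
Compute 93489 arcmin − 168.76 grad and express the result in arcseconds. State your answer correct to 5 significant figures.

93489 arcmin = 5.60934e+6 arcsec and 168.76 grad = 546782 arcsec.
5.60934e+6 − 546782 ≈ 5.0626e+6 arcsec.

5.0626e+6 arcseconds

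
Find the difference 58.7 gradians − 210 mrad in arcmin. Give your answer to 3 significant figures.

2450 arcminutes

58.7 grad = 3169.80 arcmin and 210 mrad = 721.927 arcmin.
3169.80 − 721.927 ≈ 2450 arcmin.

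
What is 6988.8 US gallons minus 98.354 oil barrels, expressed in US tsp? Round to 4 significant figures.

6988.8 US gal = 5.36740e+6 US tsp and 98.354 bbl = 3.17251e+6 US tsp.
5.36740e+6 − 3.17251e+6 ≈ 2.195e+6 US tsp.

2.195e+6 US tsp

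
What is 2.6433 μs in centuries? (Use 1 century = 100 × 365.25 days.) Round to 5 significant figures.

1 μs = 3.16881e-16 century.
Then 2.6433 × 3.16881e-16 ≈ 8.3761e-16 century.

8.3761e-16 centuries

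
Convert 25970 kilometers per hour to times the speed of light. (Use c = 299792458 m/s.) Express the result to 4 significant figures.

1 km/h = 9.26567e-10 c.
Thus 25970 × 9.26567e-10 ≈ 2.406e-5 c.

2.406e-5 c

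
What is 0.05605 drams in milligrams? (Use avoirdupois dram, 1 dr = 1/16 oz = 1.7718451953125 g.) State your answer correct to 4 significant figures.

1 dram = 1771.85 milligrams.
Thus 0.05605 × 1771.85 ≈ 99.31 mg.

99.31 mg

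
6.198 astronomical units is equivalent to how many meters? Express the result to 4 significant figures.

1 astronomical unit = 1.49598 × 10^11 m.
Then 6.198 × 1.49598 × 10^11 ≈ 9.272 × 10^11 m.

9.272 × 10^11 meters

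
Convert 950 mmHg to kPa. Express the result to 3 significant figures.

127 kPa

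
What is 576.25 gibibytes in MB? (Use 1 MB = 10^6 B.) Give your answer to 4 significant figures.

1 GiB = 1073.74 megabytes.
So 576.25 × 1073.74 ≈ 618700 MB.

618700 MB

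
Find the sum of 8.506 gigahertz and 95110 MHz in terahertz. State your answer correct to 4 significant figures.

0.1036 THz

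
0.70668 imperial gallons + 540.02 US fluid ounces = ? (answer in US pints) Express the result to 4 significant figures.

0.70668 imp gal = 6.789498 US pt and 540.02 US fl oz = 33.75125 US pt.
6.789498 + 33.75125 ≈ 40.54 US pt.

40.54 US pints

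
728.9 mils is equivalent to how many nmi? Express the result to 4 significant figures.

9.997e-6 nautical miles

1 mil = 1.37149e-8 nautical miles.
728.9 × 1.37149e-8 ≈ 9.997e-6 nmi.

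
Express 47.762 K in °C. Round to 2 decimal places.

-225.39 °C

K = °C + 273.15.
Applying the formula gives -225.39 °C.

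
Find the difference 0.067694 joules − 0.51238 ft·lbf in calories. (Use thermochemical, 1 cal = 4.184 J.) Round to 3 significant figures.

0.067694 J = 0.0161793 cal and 0.51238 ft·lbf = 0.166036 cal.
0.0161793 − 0.166036 ≈ -0.150 cal.

-0.150 calories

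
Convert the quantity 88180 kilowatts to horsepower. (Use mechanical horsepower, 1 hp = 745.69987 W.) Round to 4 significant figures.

1 kilowatt = 1.34102 horsepower.
Thus 88180 × 1.34102 ≈ 118300 hp.

118300 hp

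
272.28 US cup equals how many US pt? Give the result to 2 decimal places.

136.14 US pt

1 US cup = 0.500000 US pt.
Then 272.28 × 0.500000 ≈ 136.14 US pt.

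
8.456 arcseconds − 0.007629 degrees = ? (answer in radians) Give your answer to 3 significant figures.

8.456 arcsec = 4.09958e-5 rad and 0.007629 ° = 0.000133151 rad.
4.09958e-5 − 0.000133151 ≈ -9.22e-5 rad.

-9.22e-5 rad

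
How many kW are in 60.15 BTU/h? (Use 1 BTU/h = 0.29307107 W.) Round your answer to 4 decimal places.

1 BTU/h = 0.000293071 kW.
Thus 60.15 × 0.000293071 ≈ 0.0176 kW.

0.0176 kW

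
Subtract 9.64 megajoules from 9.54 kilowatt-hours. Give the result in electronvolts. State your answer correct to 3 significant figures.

9.54 kWh = 2.14358 × 10^26 eV and 9.64 MJ = 6.01681 × 10^25 eV.
2.14358 × 10^26 − 6.01681 × 10^25 ≈ 1.54 × 10^26 eV.

1.54 × 10^26 eV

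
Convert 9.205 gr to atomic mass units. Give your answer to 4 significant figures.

1 grain = 3.90228e+22 atomic mass units.
Then 9.205 × 3.90228e+22 ≈ 3.592e+23 u.

3.592e+23 atomic mass units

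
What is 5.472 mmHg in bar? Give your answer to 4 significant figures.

1 millimeter of mercury = 0.00133322 bar.
5.472 × 0.00133322 ≈ 0.007295 bar.

0.007295 bar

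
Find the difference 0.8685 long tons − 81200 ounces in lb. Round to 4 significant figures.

0.8685 long ton = 1945.44 lb and 81200 oz = 5075.00 lb.
1945.44 − 5075.00 ≈ -3130 lb.

-3130 lb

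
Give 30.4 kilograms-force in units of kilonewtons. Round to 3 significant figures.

1 kilogram-force = 0.00980665 kilonewtons.
Thus 30.4 × 0.00980665 ≈ 0.298 kN.

0.298 kilonewtons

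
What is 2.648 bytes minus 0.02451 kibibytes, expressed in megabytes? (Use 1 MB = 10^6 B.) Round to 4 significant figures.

-2.245e-5 MB

2.648 B = 2.64800e-6 MB and 0.02451 KiB = 2.50982e-5 MB.
2.64800e-6 − 2.50982e-5 ≈ -2.245e-5 MB.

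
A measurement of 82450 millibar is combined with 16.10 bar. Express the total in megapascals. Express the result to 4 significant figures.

9.855 MPa

82450 mbar = 8.24500 MPa and 16.10 bar = 1.61000 MPa.
8.24500 + 1.61000 ≈ 9.855 MPa.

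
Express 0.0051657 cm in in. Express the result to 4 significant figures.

1 centimeter = 0.393701 in.
0.0051657 × 0.393701 ≈ 0.002034 in.

0.002034 in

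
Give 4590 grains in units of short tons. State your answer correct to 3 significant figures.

1 gr = 7.14286 × 10^-8 short ton.
So 4590 × 7.14286 × 10^-8 ≈ 0.000328 short ton.

0.000328 short ton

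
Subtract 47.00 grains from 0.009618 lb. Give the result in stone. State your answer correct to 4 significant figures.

0.009618 lb = 0.000687000 st and 47.00 gr = 0.000479592 st.
0.000687000 − 0.000479592 ≈ 0.0002074 st.

0.0002074 st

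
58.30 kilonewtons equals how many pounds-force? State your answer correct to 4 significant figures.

1 kilonewton = 224.809 pounds-force.
58.30 × 224.809 ≈ 13110 lbf.

13110 pounds-force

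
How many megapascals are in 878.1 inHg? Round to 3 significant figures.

1 inch of mercury = 0.00338639 megapascals.
Thus 878.1 × 0.00338639 ≈ 2.97 MPa.

2.97 megapascals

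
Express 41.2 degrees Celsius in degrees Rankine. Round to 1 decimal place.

°R = (°C + 273.15) × 9/5.
Applying the formula gives 565.8 °R.

565.8 degrees Rankine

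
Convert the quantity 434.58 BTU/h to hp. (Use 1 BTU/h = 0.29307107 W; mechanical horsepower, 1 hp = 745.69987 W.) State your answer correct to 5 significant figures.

1 BTU per hour = 0.000393015 horsepower.
So 434.58 × 0.000393015 ≈ 0.17080 hp.

0.17080 hp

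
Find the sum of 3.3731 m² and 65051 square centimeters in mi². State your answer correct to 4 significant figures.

3.814 × 10^-6 square miles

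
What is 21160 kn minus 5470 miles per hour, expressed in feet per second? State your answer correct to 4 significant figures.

27690 feet per second

21160 kn = 35714.1 ft/s and 5470 mph = 8022.67 ft/s.
35714.1 − 8022.67 ≈ 27690 ft/s.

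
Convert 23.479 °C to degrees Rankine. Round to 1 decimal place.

533.9 degrees Rankine

°R = (°C + 273.15) × 9/5.
Applying the formula gives 533.9 °R.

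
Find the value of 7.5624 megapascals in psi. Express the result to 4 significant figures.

1 MPa = 145.038 psi.
Then 7.5624 × 145.038 ≈ 1097 psi.

1097 psi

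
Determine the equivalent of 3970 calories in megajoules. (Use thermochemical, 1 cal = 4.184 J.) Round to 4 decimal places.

0.0166 MJ

1 cal = 4.18400 × 10^-6 megajoules.
3970 × 4.18400 × 10^-6 ≈ 0.0166 MJ.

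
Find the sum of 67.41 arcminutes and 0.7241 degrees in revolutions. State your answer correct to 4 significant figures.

0.005132 revolutions

67.41 arcmin = 0.00312083 rev and 0.7241 ° = 0.00201139 rev.
0.00312083 + 0.00201139 ≈ 0.005132 rev.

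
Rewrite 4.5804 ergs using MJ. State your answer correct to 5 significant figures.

1 erg = 1.00000e-13 megajoules.
Then 4.5804 × 1.00000e-13 ≈ 4.5804e-13 MJ.

4.5804e-13 MJ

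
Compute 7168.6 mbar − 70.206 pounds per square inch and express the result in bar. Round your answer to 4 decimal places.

7168.6 mbar = 7.16860 bar and 70.206 psi = 4.84053 bar.
7.16860 − 4.84053 ≈ 2.3281 bar.

2.3281 bar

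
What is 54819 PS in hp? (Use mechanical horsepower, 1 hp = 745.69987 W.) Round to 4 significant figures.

1 PS = 0.986320 hp.
54819 × 0.986320 ≈ 54070 hp.

54070 hp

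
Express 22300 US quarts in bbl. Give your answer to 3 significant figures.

133 oil barrels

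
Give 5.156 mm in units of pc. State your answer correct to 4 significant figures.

1 millimeter = 3.24078e-20 parsecs.
5.156 × 3.24078e-20 ≈ 1.671e-19 pc.

1.671e-19 pc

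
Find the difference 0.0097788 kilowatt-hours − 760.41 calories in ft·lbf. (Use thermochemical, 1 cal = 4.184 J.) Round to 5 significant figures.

0.0097788 kWh = 25964.9 ft·lbf and 760.41 cal = 2346.59 ft·lbf.
25964.9 − 2346.59 ≈ 23618 ft·lbf.

23618 ft·lbf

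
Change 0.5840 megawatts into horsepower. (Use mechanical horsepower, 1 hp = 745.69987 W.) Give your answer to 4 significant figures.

783.2 hp

1 megawatt = 1341.02 horsepower.
Thus 0.5840 × 1341.02 ≈ 783.2 hp.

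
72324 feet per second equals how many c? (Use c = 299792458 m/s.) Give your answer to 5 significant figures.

1 ft/s = 1.01670 × 10^-9 c.
So 72324 × 1.01670 × 10^-9 ≈ 7.3532 × 10^-5 c.

7.3532 × 10^-5 times the speed of light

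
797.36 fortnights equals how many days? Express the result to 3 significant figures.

1 fortnight = 14.0000 days.
Thus 797.36 × 14.0000 ≈ 11200 d.

11200 d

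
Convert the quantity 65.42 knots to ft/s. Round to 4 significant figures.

110.4 feet per second

1 kn = 1.68781 feet per second.
So 65.42 × 1.68781 ≈ 110.4 ft/s.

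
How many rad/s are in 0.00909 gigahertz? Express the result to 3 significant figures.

5.71e+7 rad/s

1 gigahertz = 6.28319e+9 radians per second.
Thus 0.00909 × 6.28319e+9 ≈ 5.71e+7 rad/s.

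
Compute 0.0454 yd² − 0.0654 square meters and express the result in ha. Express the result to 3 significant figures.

0.0454 yd² = 3.79602 × 10^-6 ha and 0.0654 m² = 6.54000 × 10^-6 ha.
3.79602 × 10^-6 − 6.54000 × 10^-6 ≈ -2.74 × 10^-6 ha.

-2.74 × 10^-6 ha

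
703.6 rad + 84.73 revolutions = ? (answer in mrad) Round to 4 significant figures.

1.236e+6 milliradians

703.6 rad = 703600 mrad and 84.73 rev = 532374 mrad.
703600 + 532374 ≈ 1.236e+6 mrad.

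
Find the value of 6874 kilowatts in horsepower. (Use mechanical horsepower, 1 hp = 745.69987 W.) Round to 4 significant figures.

1 kW = 1.34102 horsepower.
So 6874 × 1.34102 ≈ 9218 hp.

9218 horsepower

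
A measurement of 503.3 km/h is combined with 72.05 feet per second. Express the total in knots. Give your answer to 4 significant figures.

503.3 km/h = 271.760 kn and 72.05 ft/s = 42.6885 kn.
271.760 + 42.6885 ≈ 314.4 kn.

314.4 kn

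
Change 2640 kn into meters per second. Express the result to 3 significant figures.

1360 m/s

1 knot = 0.514444 m/s.
So 2640 × 0.514444 ≈ 1360 m/s.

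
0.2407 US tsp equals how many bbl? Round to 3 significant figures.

1 US teaspoon = 3.10020e-5 oil barrels.
Thus 0.2407 × 3.10020e-5 ≈ 7.46e-6 bbl.

7.46e-6 bbl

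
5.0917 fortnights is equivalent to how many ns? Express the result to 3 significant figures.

6.16 × 10^15 ns

1 fortnight = 1.20960 × 10^15 ns.
So 5.0917 × 1.20960 × 10^15 ≈ 6.16 × 10^15 ns.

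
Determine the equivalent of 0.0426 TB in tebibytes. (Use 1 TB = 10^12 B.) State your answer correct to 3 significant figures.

0.0387 tebibytes

1 terabyte = 0.909495 TiB.
So 0.0426 × 0.909495 ≈ 0.0387 TiB.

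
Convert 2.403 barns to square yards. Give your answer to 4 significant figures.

2.874 × 10^-28 yd²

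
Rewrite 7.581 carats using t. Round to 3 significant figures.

1 carat = 2.00000 × 10^-7 metric tons.
7.581 × 2.00000 × 10^-7 ≈ 1.52 × 10^-6 t.

1.52 × 10^-6 t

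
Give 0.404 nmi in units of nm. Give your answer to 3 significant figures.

7.48 × 10^11 nm

1 nautical mile = 1.85200 × 10^12 nm.
Then 0.404 × 1.85200 × 10^12 ≈ 7.48 × 10^11 nm.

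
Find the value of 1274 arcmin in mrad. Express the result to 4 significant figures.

370.6 milliradians

1 arcmin = 0.290888 milliradians.
So 1274 × 0.290888 ≈ 370.6 mrad.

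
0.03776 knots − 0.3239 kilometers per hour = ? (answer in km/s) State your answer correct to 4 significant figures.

0.03776 kn = 1.94254e-5 km/s and 0.3239 km/h = 8.99722e-5 km/s.
1.94254e-5 − 8.99722e-5 ≈ -7.055e-5 km/s.

-7.055e-5 km/s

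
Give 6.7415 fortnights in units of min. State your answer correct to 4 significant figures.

1 fortnight = 20160.0 min.
So 6.7415 × 20160.0 ≈ 135900 min.

135900 min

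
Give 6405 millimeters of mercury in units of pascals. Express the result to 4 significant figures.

1 millimeter of mercury = 133.322 Pa.
6405 × 133.322 ≈ 853900 Pa.

853900 Pa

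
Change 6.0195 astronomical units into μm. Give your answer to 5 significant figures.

9.0050 × 10^17 micrometers

1 au = 1.495979 × 10^17 micrometers.
6.0195 × 1.495979 × 10^17 ≈ 9.0050 × 10^17 μm.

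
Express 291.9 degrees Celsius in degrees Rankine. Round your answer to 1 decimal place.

1017.1 degrees Rankine

°R = (°C + 273.15) × 9/5.
Applying the formula gives 1017.1 °R.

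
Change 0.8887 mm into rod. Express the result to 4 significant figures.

0.0001767 rod

1 millimeter = 0.000198839 rod.
0.8887 × 0.000198839 ≈ 0.0001767 rod.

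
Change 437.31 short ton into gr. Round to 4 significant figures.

1 short ton = 1.40000 × 10^7 gr.
Thus 437.31 × 1.40000 × 10^7 ≈ 6.122 × 10^9 gr.

6.122 × 10^9 grains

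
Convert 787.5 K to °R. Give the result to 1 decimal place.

°R = K × 9/5.
Applying the formula gives 1417.5 °R.

1417.5 degrees Rankine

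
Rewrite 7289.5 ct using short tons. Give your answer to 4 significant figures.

1 carat = 2.20462 × 10^-7 short tons.
So 7289.5 × 2.20462 × 10^-7 ≈ 0.001607 short ton.

0.001607 short ton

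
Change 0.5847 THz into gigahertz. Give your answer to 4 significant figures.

1 terahertz = 1000.00 gigahertz.
Then 0.5847 × 1000.00 ≈ 584.7 GHz.

584.7 gigahertz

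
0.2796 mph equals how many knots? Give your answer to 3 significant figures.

0.243 kn

1 mph = 0.868976 knots.
0.2796 × 0.868976 ≈ 0.243 kn.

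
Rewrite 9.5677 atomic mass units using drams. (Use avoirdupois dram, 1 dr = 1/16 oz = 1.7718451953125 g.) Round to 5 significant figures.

8.9667 × 10^-24 dr

1 atomic mass unit = 9.37181 × 10^-25 dr.
Then 9.5677 × 9.37181 × 10^-25 ≈ 8.9667 × 10^-24 dr.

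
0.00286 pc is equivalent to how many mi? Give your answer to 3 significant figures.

1 pc = 1.91735 × 10^13 mi.
So 0.00286 × 1.91735 × 10^13 ≈ 5.48 × 10^10 mi.

5.48 × 10^10 mi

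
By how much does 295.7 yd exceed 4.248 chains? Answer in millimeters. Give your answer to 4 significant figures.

184900 mm

295.7 yd = 270388 mm and 4.248 chain = 85456.2 mm.
270388 − 85456.2 ≈ 184900 mm.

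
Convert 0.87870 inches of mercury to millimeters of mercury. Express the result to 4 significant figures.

22.32 millimeters of mercury

1 inHg = 25.4000 millimeters of mercury.
Then 0.87870 × 25.4000 ≈ 22.32 mmHg.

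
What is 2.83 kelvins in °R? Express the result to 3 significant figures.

5.09 °R

°R = K × 9/5.
Applying the formula gives 5.09 °R.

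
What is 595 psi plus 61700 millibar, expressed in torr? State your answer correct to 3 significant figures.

77000 torr

595 psi = 30770.4 torr and 61700 mbar = 46278.8 torr.
30770.4 + 46278.8 ≈ 77000 torr.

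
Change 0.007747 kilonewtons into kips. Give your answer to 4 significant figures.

0.001742 kip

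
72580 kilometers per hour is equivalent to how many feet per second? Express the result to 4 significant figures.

66150 ft/s

1 km/h = 0.911344 feet per second.
Then 72580 × 0.911344 ≈ 66150 ft/s.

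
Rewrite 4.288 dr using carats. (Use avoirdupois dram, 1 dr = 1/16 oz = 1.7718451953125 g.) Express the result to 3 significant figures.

1 dram = 8.85923 ct.
Thus 4.288 × 8.85923 ≈ 38.0 ct.

38.0 ct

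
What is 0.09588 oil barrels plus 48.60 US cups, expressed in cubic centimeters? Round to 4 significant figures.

26740 cm³

0.09588 bbl = 15243.7 cm³ and 48.60 US cup = 11498.2 cm³.
15243.7 + 11498.2 ≈ 26740 cm³.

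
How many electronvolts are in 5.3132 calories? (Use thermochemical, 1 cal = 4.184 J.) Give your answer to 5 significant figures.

1 cal = 2.61145 × 10^19 electronvolts.
Then 5.3132 × 2.61145 × 10^19 ≈ 1.3875 × 10^20 eV.

1.3875 × 10^20 eV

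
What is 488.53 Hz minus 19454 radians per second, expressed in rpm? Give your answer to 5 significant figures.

488.53 Hz = 29311.8 rpm and 19454 rad/s = 185772 rpm.
29311.8 − 185772 ≈ -156460 rpm.

-156460 revolutions per minute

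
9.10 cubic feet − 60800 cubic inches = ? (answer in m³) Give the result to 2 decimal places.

9.10 ft³ = 0.257683 m³ and 60800 in³ = 0.996333 m³.
0.257683 − 0.996333 ≈ -0.74 m³.

-0.74 m³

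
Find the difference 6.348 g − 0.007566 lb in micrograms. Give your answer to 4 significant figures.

6.348 g = 6.34800 × 10^6 μg and 0.007566 lb = 3.43188 × 10^6 μg.
6.34800 × 10^6 − 3.43188 × 10^6 ≈ 2.916 × 10^6 μg.

2.916 × 10^6 μg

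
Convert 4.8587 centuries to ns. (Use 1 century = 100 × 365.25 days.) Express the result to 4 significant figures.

1 century = 3.15576 × 10^18 ns.
Then 4.8587 × 3.15576 × 10^18 ≈ 1.533 × 10^19 ns.

1.533 × 10^19 nanoseconds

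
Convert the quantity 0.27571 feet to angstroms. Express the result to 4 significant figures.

1 ft = 3.04800 × 10^9 angstroms.
Thus 0.27571 × 3.04800 × 10^9 ≈ 8.404 × 10^8 Å.

8.404 × 10^8 Å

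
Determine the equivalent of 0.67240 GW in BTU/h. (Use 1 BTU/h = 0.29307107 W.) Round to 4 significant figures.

1 GW = 3.41214e+9 BTU per hour.
0.67240 × 3.41214e+9 ≈ 2.294e+9 BTU/h.

2.294e+9 BTU per hour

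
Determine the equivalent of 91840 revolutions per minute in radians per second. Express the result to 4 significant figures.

9617 rad/s

1 rpm = 0.104720 radians per second.
So 91840 × 0.104720 ≈ 9617 rad/s.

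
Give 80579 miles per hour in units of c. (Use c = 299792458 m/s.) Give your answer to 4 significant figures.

0.0001202 times the speed of light

1 mile per hour = 1.49116 × 10^-9 c.
80579 × 1.49116 × 10^-9 ≈ 0.0001202 c.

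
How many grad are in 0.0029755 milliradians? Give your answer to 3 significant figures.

0.000189 gradians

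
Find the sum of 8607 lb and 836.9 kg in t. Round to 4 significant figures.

4.741 metric tons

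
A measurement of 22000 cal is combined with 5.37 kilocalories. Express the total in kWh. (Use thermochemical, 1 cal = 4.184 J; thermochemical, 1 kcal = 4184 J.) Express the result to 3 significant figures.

0.0318 kWh

22000 cal = 0.0255689 kWh and 5.37 kcal = 0.00624113 kWh.
0.0255689 + 0.00624113 ≈ 0.0318 kWh.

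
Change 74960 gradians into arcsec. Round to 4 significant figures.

2.429 × 10^8 arcsec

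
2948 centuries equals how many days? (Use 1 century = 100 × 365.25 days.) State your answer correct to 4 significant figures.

1 century = 36525.0 d.
Thus 2948 × 36525.0 ≈ 1.077e+8 d.

1.077e+8 d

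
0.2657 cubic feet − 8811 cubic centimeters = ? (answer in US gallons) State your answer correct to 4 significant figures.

0.2657 ft³ = 1.987574 US gal and 8811 cm³ = 2.327620 US gal.
1.987574 − 2.327620 ≈ -0.3400 US gal.

-0.3400 US gal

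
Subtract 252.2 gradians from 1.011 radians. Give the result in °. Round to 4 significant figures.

-169.1 °

1.011 rad = 57.9260 ° and 252.2 grad = 226.980 °.
57.9260 − 226.980 ≈ -169.1 °.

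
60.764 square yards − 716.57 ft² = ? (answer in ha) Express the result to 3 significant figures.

60.764 yd² = 0.00508064 ha and 716.57 ft² = 0.00665715 ha.
0.00508064 − 0.00665715 ≈ -0.00158 ha.

-0.00158 hectares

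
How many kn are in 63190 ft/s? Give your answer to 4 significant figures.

37440 knots

1 ft/s = 0.592484 knots.
63190 × 0.592484 ≈ 37440 kn.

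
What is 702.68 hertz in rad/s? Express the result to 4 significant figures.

4415 radians per second

1 hertz = 6.28319 rad/s.
Thus 702.68 × 6.28319 ≈ 4415 rad/s.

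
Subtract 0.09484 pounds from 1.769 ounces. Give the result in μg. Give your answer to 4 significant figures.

7.132 × 10^6 μg

1.769 oz = 5.01503 × 10^7 μg and 0.09484 lb = 4.30187 × 10^7 μg.
5.01503 × 10^7 − 4.30187 × 10^7 ≈ 7.132 × 10^6 μg.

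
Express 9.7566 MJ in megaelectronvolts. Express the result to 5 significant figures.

6.0896 × 10^19 MeV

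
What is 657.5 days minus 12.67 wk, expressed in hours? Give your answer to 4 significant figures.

13650 h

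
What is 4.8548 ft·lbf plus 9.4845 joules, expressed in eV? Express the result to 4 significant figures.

4.8548 ft·lbf = 4.10830 × 10^19 eV and 9.4845 J = 5.91976 × 10^19 eV.
4.10830 × 10^19 + 5.91976 × 10^19 ≈ 1.003 × 10^20 eV.

1.003 × 10^20 electronvolts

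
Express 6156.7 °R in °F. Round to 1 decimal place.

5697.0 degrees Fahrenheit

°R = °F + 459.67.
Applying the formula gives 5697.0 °F.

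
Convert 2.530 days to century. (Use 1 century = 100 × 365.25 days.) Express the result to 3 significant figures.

6.93 × 10^-5 century

1 d = 2.73785 × 10^-5 century.
Then 2.530 × 2.73785 × 10^-5 ≈ 6.93 × 10^-5 century.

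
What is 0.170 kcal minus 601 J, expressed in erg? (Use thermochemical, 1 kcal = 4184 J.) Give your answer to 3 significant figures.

0.170 kcal = 7.11280 × 10^9 erg and 601 J = 6.01000 × 10^9 erg.
7.11280 × 10^9 − 6.01000 × 10^9 ≈ 1.10 × 10^9 erg.

1.10 × 10^9 ergs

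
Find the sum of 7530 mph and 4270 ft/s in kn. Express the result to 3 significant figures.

9070 kn

7530 mph = 6543.39 kn and 4270 ft/s = 2529.91 kn.
6543.39 + 2529.91 ≈ 9070 kn.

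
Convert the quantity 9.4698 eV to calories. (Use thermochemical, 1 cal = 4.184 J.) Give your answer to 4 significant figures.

1 electronvolt = 3.82929 × 10^-20 calories.
Then 9.4698 × 3.82929 × 10^-20 ≈ 3.626 × 10^-19 cal.

3.626 × 10^-19 cal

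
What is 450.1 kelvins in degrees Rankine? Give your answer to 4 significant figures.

°R = K × 9/5.
Applying the formula gives 810.2 °R.

810.2 degrees Rankine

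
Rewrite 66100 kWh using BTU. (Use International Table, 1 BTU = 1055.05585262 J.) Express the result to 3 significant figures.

1 kWh = 3412.14 BTU.
So 66100 × 3412.14 ≈ 2.26e+8 BTU.

2.26e+8 BTU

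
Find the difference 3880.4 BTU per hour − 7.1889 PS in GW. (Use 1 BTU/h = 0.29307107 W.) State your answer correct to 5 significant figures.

3880.4 BTU/h = 1.13723 × 10^-6 GW and 7.1889 PS = 5.28743 × 10^-6 GW.
1.13723 × 10^-6 − 5.28743 × 10^-6 ≈ -4.1502 × 10^-6 GW.

-4.1502 × 10^-6 GW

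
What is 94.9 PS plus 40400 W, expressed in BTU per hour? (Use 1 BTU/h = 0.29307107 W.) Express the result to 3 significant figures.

94.9 PS = 238163 BTU/h and 40400 W = 137851 BTU/h.
238163 + 137851 ≈ 376000 BTU/h.

376000 BTU per hour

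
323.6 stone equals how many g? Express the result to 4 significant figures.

2.055 × 10^6 g

1 st = 6350.29 g.
Thus 323.6 × 6350.29 ≈ 2.055 × 10^6 g.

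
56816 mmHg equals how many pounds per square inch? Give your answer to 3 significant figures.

1100 psi

1 mmHg = 0.0193368 psi.
Then 56816 × 0.0193368 ≈ 1100 psi.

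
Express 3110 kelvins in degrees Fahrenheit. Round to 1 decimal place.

5138.3 degrees Fahrenheit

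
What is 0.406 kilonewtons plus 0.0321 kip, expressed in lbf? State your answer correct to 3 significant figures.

0.406 kN = 91.2724 lbf and 0.0321 kip = 32.1000 lbf.
91.2724 + 32.1000 ≈ 123 lbf.

123 pounds-force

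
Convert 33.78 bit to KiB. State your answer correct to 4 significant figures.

1 bit = 0.000122070 KiB.
Then 33.78 × 0.000122070 ≈ 0.004124 KiB.

0.004124 KiB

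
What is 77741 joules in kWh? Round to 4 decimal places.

0.0216 kilowatt-hours

1 joule = 2.77778e-7 kWh.
So 77741 × 2.77778e-7 ≈ 0.0216 kWh.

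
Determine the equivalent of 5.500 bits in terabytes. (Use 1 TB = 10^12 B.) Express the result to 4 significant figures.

1 bit = 1.25000e-13 TB.
Thus 5.500 × 1.25000e-13 ≈ 6.875e-13 TB.

6.875e-13 TB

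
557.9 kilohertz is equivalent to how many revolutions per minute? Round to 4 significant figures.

3.347e+7 rpm

1 kHz = 60000.0 rpm.
Then 557.9 × 60000.0 ≈ 3.347e+7 rpm.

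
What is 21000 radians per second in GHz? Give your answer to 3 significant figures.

1 rad/s = 1.59155 × 10^-10 GHz.
Thus 21000 × 1.59155 × 10^-10 ≈ 3.34 × 10^-6 GHz.

3.34 × 10^-6 GHz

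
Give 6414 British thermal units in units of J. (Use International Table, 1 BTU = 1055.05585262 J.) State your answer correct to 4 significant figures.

1 BTU = 1055.06 J.
6414 × 1055.06 ≈ 6.767e+6 J.

6.767e+6 J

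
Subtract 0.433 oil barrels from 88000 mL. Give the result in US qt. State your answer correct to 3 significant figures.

20.2 US qt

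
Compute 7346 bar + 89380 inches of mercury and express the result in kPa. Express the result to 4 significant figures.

1.037e+6 kPa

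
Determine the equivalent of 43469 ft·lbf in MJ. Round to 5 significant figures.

1 ft·lbf = 1.35582 × 10^-6 MJ.
So 43469 × 1.35582 × 10^-6 ≈ 0.058936 MJ.

0.058936 megajoules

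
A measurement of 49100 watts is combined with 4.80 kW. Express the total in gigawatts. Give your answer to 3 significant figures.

49100 W = 4.91000 × 10^-5 GW and 4.80 kW = 4.80000 × 10^-6 GW.
4.91000 × 10^-5 + 4.80000 × 10^-6 ≈ 5.39 × 10^-5 GW.

5.39 × 10^-5 gigawatts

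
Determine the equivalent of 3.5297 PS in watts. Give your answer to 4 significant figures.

2596 watts

1 metric horsepower = 735.499 W.
Thus 3.5297 × 735.499 ≈ 2596 W.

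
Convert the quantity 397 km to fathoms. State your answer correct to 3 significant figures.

217000 fathom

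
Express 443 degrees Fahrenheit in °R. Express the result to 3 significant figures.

903 degrees Rankine

°R = °F + 459.67.
Applying the formula gives 903 °R.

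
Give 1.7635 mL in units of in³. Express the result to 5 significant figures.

0.10762 in³

1 mL = 0.0610237 in³.
So 1.7635 × 0.0610237 ≈ 0.10762 in³.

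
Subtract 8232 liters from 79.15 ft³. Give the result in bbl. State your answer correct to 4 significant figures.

-37.68 bbl

79.15 ft³ = 14.0972 bbl and 8232 L = 51.7777 bbl.
14.0972 − 51.7777 ≈ -37.68 bbl.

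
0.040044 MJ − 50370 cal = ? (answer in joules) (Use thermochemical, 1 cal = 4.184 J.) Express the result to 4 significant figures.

0.040044 MJ = 40044.0 J and 50370 cal = 210748 J.
40044.0 − 210748 ≈ -170700 J.

-170700 J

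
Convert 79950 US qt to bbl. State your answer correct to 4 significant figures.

1 US qt = 0.00595238 bbl.
79950 × 0.00595238 ≈ 475.9 bbl.

475.9 oil barrels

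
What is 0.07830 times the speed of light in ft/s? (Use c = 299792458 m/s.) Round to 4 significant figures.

7.701e+7 feet per second

1 c = 9.83571e+8 ft/s.
So 0.07830 × 9.83571e+8 ≈ 7.701e+7 ft/s.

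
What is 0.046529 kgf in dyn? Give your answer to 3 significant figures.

1 kilogram-force = 980665 dyn.
So 0.046529 × 980665 ≈ 45600 dyn.

45600 dynes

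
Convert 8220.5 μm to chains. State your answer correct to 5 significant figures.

0.00040864 chain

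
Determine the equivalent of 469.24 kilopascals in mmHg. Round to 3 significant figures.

3520 mmHg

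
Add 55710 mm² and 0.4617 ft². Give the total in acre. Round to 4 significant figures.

55710 mm² = 1.37662 × 10^-5 acre and 0.4617 ft² = 1.05992 × 10^-5 acre.
1.37662 × 10^-5 + 1.05992 × 10^-5 ≈ 2.437 × 10^-5 acre.

2.437 × 10^-5 acre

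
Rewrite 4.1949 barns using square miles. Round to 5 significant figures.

1.6197 × 10^-34 mi²

1 barn = 3.86102 × 10^-35 square miles.
Then 4.1949 × 3.86102 × 10^-35 ≈ 1.6197 × 10^-34 mi².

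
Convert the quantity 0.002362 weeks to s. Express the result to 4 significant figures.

1 wk = 604800 seconds.
So 0.002362 × 604800 ≈ 1429 s.

1429 s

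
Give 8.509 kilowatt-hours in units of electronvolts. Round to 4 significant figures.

1 kilowatt-hour = 2.24694e+25 electronvolts.
So 8.509 × 2.24694e+25 ≈ 1.912e+26 eV.

1.912e+26 eV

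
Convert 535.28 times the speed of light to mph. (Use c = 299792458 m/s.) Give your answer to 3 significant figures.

3.59 × 10^11 miles per hour

1 speed of light = 6.70617 × 10^8 mph.
Then 535.28 × 6.70617 × 10^8 ≈ 3.59 × 10^11 mph.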